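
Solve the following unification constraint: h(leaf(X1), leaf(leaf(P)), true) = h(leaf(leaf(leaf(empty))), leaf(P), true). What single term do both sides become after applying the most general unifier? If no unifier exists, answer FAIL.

Decompose h/3: leaf(X1) = leaf(leaf(leaf(empty))),  leaf(leaf(P)) = leaf(P),  true = true.
Decompose leaf/1: X1 = leaf(leaf(empty)).
Bind X1 := leaf(leaf(empty)); no other remaining equation mentions X1.
Decompose leaf/1: leaf(P) = P.
Occurs check fails: P occurs in leaf(P); the equation P = leaf(P) has no finite solution.

FAIL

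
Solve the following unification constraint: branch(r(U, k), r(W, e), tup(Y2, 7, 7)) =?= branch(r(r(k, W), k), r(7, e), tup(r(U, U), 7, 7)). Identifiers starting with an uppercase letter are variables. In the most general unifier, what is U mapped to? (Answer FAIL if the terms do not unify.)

Decompose branch/3: r(U, k) =?= r(r(k, W), k),  r(W, e) =?= r(7, e),  tup(Y2, 7, 7) =?= tup(r(U, U), 7, 7).
Decompose r/2: U =?= r(k, W),  k =?= k.
Bind U := r(k, W); substituting into the one remaining equation that mentions U gives: tup(Y2, 7, 7) =?= tup(r(r(k, W), r(k, W)), 7, 7).
Delete trivial equation k =?= k.
Decompose r/2: W =?= 7,  e =?= e.
Bind W := 7; substituting into the one remaining equation that mentions W gives: tup(Y2, 7, 7) =?= tup(r(r(k, 7), r(k, 7)), 7, 7). Substituting into the earlier binding gives U := r(k, 7).
Delete trivial equation e =?= e.
Decompose tup/3: Y2 =?= r(r(k, 7), r(k, 7)),  7 =?= 7,  7 =?= 7.
Bind Y2 := r(r(k, 7), r(k, 7)); no other remaining equation mentions Y2.
Delete trivial equation 7 =?= 7.
Delete trivial equation 7 =?= 7.
MGU = { U -> r(k, 7), W -> 7, Y2 -> r(r(k, 7), r(k, 7)) }, so U -> r(k, 7).

r(k, 7)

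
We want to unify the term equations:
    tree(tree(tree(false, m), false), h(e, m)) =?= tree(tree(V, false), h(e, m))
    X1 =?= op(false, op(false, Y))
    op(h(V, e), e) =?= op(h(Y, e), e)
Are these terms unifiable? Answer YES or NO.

YES

Decompose tree/2: tree(tree(false, m), false) =?= tree(V, false),  h(e, m) =?= h(e, m).
Decompose tree/2: tree(false, m) =?= V,  false =?= false.
Bind V := tree(false, m); substituting into the one remaining equation that mentions V gives: op(h(tree(false, m), e), e) =?= op(h(Y, e), e).
Delete trivial equation false =?= false.
Delete trivial equation h(e, m) =?= h(e, m).
Bind X1 := op(false, op(false, Y)); no other remaining equation mentions X1.
Decompose op/2: h(tree(false, m), e) =?= h(Y, e),  e =?= e.
Decompose h/2: tree(false, m) =?= Y,  e =?= e.
Bind Y := tree(false, m); no other remaining equation mentions Y. Substituting into the earlier binding gives X1 := op(false, op(false, tree(false, m))).
Delete trivial equation e =?= e.
Delete trivial equation e =?= e.
No equations remain and no clash or occurs-check failure arose, so a unifier exists.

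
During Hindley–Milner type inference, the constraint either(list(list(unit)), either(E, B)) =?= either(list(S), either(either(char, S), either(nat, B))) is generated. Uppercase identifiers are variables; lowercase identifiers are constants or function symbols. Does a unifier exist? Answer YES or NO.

Decompose either/2: list(list(unit)) =?= list(S),  either(E, B) =?= either(either(char, S), either(nat, B)).
Decompose list/1: list(unit) =?= S.
Bind S := list(unit); substituting into the remaining equation gives: either(E, B) =?= either(either(char, list(unit)), either(nat, B)).
Decompose either/2: E =?= either(char, list(unit)),  B =?= either(nat, B).
Bind E := either(char, list(unit)); no other remaining equation mentions E.
Occurs check fails: B occurs in either(nat, B); the equation B =?= either(nat, B) has no finite solution.

NO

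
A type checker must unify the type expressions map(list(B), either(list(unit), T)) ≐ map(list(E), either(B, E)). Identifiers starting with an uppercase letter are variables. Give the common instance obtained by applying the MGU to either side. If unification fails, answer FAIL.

Decompose map/2: list(B) ≐ list(E),  either(list(unit), T) ≐ either(B, E).
Decompose list/1: B ≐ E.
Bind B := E; substituting into the remaining equation gives: either(list(unit), T) ≐ either(E, E).
Decompose either/2: list(unit) ≐ E,  T ≐ E.
Bind E := list(unit); substituting into the remaining equation gives: T ≐ list(unit). Substituting into the earlier binding gives B := list(unit).
Bind T := list(unit).
Applying the MGU to either side gives map(list(list(unit)), either(list(unit), list(unit))).

map(list(list(unit)), either(list(unit), list(unit)))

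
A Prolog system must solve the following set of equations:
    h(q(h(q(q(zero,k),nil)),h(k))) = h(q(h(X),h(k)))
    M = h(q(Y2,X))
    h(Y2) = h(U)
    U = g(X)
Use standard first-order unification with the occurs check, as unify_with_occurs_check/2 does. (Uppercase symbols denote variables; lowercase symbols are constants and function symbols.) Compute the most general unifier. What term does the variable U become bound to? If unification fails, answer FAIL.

g(q(q(zero,k),nil))

Decompose h/1: q(h(q(q(zero,k),nil)),h(k)) = q(h(X),h(k)).
Decompose q/2: h(q(q(zero,k),nil)) = h(X),  h(k) = h(k).
Decompose h/1: q(q(zero,k),nil) = X.
Bind X := q(q(zero,k),nil); substituting into the 2 remaining equations that mention X gives: M = h(q(Y2,q(q(zero,k),nil))),  U = g(q(q(zero,k),nil)).
Delete trivial equation h(k) = h(k).
Bind M := h(q(Y2,q(q(zero,k),nil))); no other remaining equation mentions M.
Decompose h/1: Y2 = U.
Bind Y2 := U; no other remaining equation mentions Y2. Substituting into the earlier binding gives M := h(q(U,q(q(zero,k),nil))).
Bind U := g(q(q(zero,k),nil)). Substituting into the earlier bindings gives M := h(q(g(q(q(zero,k),nil)),q(q(zero,k),nil))), Y2 := g(q(q(zero,k),nil)).
MGU = { X = q(q(zero,k),nil), M = h(q(g(q(q(zero,k),nil)),q(q(zero,k),nil))), Y2 = g(q(q(zero,k),nil)), U = g(q(q(zero,k),nil)) }, so U = g(q(q(zero,k),nil)).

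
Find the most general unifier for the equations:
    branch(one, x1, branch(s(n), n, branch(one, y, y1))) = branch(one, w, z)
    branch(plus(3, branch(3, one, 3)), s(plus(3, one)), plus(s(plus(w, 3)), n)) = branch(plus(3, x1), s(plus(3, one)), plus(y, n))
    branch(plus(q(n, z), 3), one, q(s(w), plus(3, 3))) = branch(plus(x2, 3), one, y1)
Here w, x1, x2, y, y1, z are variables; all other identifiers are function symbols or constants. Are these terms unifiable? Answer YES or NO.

YES

Decompose branch/3: one = one,  x1 = w,  branch(s(n), n, branch(one, y, y1)) = z.
Delete trivial equation one = one.
Bind x1 := w; substituting into the one remaining equation that mentions x1 gives: branch(plus(3, branch(3, one, 3)), s(plus(3, one)), plus(s(plus(w, 3)), n)) = branch(plus(3, w), s(plus(3, one)), plus(y, n)).
Bind z := branch(s(n), n, branch(one, y, y1)); substituting into the one remaining equation that mentions z gives: branch(plus(q(n, branch(s(n), n, branch(one, y, y1))), 3), one, q(s(w), plus(3, 3))) = branch(plus(x2, 3), one, y1).
Decompose branch/3: plus(3, branch(3, one, 3)) = plus(3, w),  s(plus(3, one)) = s(plus(3, one)),  plus(s(plus(w, 3)), n) = plus(y, n).
Decompose plus/2: 3 = 3,  branch(3, one, 3) = w.
Delete trivial equation 3 = 3.
Bind w := branch(3, one, 3); substituting into the 2 remaining equations that mention w gives: plus(s(plus(branch(3, one, 3), 3)), n) = plus(y, n),  branch(plus(q(n, branch(s(n), n, branch(one, y, y1))), 3), one, q(s(branch(3, one, 3)), plus(3, 3))) = branch(plus(x2, 3), one, y1). Substituting into the earlier binding gives x1 := branch(3, one, 3).
Delete trivial equation s(plus(3, one)) = s(plus(3, one)).
Decompose plus/2: s(plus(branch(3, one, 3), 3)) = y,  n = n.
Bind y := s(plus(branch(3, one, 3), 3)); substituting into the one remaining equation that mentions y gives: branch(plus(q(n, branch(s(n), n, branch(one, s(plus(branch(3, one, 3), 3)), y1))), 3), one, q(s(branch(3, one, 3)), plus(3, 3))) = branch(plus(x2, 3), one, y1). Substituting into the earlier binding gives z := branch(s(n), n, branch(one, s(plus(branch(3, one, 3), 3)), y1)).
Delete trivial equation n = n.
Decompose branch/3: plus(q(n, branch(s(n), n, branch(one, s(plus(branch(3, one, 3), 3)), y1))), 3) = plus(x2, 3),  one = one,  q(s(branch(3, one, 3)), plus(3, 3)) = y1.
Decompose plus/2: q(n, branch(s(n), n, branch(one, s(plus(branch(3, one, 3), 3)), y1))) = x2,  3 = 3.
Bind x2 := q(n, branch(s(n), n, branch(one, s(plus(branch(3, one, 3), 3)), y1))); no other remaining equation mentions x2.
Delete trivial equation 3 = 3.
Delete trivial equation one = one.
Bind y1 := q(s(branch(3, one, 3)), plus(3, 3)). Substituting into the earlier bindings gives z := branch(s(n), n, branch(one, s(plus(branch(3, one, 3), 3)), q(s(branch(3, one, 3)), plus(3, 3)))), x2 := q(n, branch(s(n), n, branch(one, s(plus(branch(3, one, 3), 3)), q(s(branch(3, one, 3)), plus(3, 3))))).
No equations remain and no clash or occurs-check failure arose, so a unifier exists.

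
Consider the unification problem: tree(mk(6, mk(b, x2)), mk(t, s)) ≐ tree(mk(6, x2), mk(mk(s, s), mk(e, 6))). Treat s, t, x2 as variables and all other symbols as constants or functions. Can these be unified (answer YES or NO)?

Decompose tree/2: mk(6, mk(b, x2)) ≐ mk(6, x2),  mk(t, s) ≐ mk(mk(s, s), mk(e, 6)).
Decompose mk/2: 6 ≐ 6,  mk(b, x2) ≐ x2.
Delete trivial equation 6 ≐ 6.
Occurs check fails: x2 occurs in mk(b, x2); the equation x2 ≐ mk(b, x2) has no finite solution.

NO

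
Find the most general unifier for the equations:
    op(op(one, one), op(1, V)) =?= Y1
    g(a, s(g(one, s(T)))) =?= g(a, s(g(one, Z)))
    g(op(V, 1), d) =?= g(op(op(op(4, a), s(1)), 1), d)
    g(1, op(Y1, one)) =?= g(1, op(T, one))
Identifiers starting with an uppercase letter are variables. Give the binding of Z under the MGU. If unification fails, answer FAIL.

s(op(op(one, one), op(1, op(op(4, a), s(1)))))

Bind Y1 := op(op(one, one), op(1, V)); substituting into the one remaining equation that mentions Y1 gives: g(1, op(op(op(one, one), op(1, V)), one)) =?= g(1, op(T, one)).
Decompose g/2: a =?= a,  s(g(one, s(T))) =?= s(g(one, Z)).
Delete trivial equation a =?= a.
Decompose s/1: g(one, s(T)) =?= g(one, Z).
Decompose g/2: one =?= one,  s(T) =?= Z.
Delete trivial equation one =?= one.
Bind Z := s(T); no other remaining equation mentions Z.
Decompose g/2: op(V, 1) =?= op(op(op(4, a), s(1)), 1),  d =?= d.
Decompose op/2: V =?= op(op(4, a), s(1)),  1 =?= 1.
Bind V := op(op(4, a), s(1)); substituting into the one remaining equation that mentions V gives: g(1, op(op(op(one, one), op(1, op(op(4, a), s(1)))), one)) =?= g(1, op(T, one)). Substituting into the earlier binding gives Y1 := op(op(one, one), op(1, op(op(4, a), s(1)))).
Delete trivial equation 1 =?= 1.
Delete trivial equation d =?= d.
Decompose g/2: 1 =?= 1,  op(op(op(one, one), op(1, op(op(4, a), s(1)))), one) =?= op(T, one).
Delete trivial equation 1 =?= 1.
Decompose op/2: op(op(one, one), op(1, op(op(4, a), s(1)))) =?= T,  one =?= one.
Bind T := op(op(one, one), op(1, op(op(4, a), s(1)))); no other remaining equation mentions T. Substituting into the earlier binding gives Z := s(op(op(one, one), op(1, op(op(4, a), s(1))))).
Delete trivial equation one =?= one.
MGU = { Y1 -> op(op(one, one), op(1, op(op(4, a), s(1)))), Z -> s(op(op(one, one), op(1, op(op(4, a), s(1))))), V -> op(op(4, a), s(1)), T -> op(op(one, one), op(1, op(op(4, a), s(1)))) }, so Z -> s(op(op(one, one), op(1, op(op(4, a), s(1))))).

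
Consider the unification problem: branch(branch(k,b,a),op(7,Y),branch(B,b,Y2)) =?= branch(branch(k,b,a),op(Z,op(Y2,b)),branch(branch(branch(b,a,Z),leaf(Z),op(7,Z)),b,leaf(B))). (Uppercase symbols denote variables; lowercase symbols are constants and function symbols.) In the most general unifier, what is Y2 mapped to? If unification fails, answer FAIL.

leaf(branch(branch(b,a,7),leaf(7),op(7,7)))

Decompose branch/3: branch(k,b,a) =?= branch(k,b,a),  op(7,Y) =?= op(Z,op(Y2,b)),  branch(B,b,Y2) =?= branch(branch(branch(b,a,Z),leaf(Z),op(7,Z)),b,leaf(B)).
Delete trivial equation branch(k,b,a) =?= branch(k,b,a).
Decompose op/2: 7 =?= Z,  Y =?= op(Y2,b).
Bind Z := 7; substituting into the one remaining equation that mentions Z gives: branch(B,b,Y2) =?= branch(branch(branch(b,a,7),leaf(7),op(7,7)),b,leaf(B)).
Bind Y := op(Y2,b); no other remaining equation mentions Y.
Decompose branch/3: B =?= branch(branch(b,a,7),leaf(7),op(7,7)),  b =?= b,  Y2 =?= leaf(B).
Bind B := branch(branch(b,a,7),leaf(7),op(7,7)); substituting into the one remaining equation that mentions B gives: Y2 =?= leaf(branch(branch(b,a,7),leaf(7),op(7,7))).
Delete trivial equation b =?= b.
Bind Y2 := leaf(branch(branch(b,a,7),leaf(7),op(7,7))). Substituting into the earlier binding gives Y := op(leaf(branch(branch(b,a,7),leaf(7),op(7,7))),b).
MGU = { Z ↦ 7, Y ↦ op(leaf(branch(branch(b,a,7),leaf(7),op(7,7))),b), B ↦ branch(branch(b,a,7),leaf(7),op(7,7)), Y2 ↦ leaf(branch(branch(b,a,7),leaf(7),op(7,7))) }, so Y2 ↦ leaf(branch(branch(b,a,7),leaf(7),op(7,7))).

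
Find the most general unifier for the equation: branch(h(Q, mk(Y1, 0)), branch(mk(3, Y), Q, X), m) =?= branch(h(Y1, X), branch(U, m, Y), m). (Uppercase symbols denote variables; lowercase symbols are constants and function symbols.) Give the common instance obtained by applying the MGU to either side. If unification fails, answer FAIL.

branch(h(m, mk(m, 0)), branch(mk(3, mk(m, 0)), m, mk(m, 0)), m)

Decompose branch/3: h(Q, mk(Y1, 0)) =?= h(Y1, X),  branch(mk(3, Y), Q, X) =?= branch(U, m, Y),  m =?= m.
Decompose h/2: Q =?= Y1,  mk(Y1, 0) =?= X.
Bind Q := Y1; substituting into the one remaining equation that mentions Q gives: branch(mk(3, Y), Y1, X) =?= branch(U, m, Y).
Bind X := mk(Y1, 0); substituting into the one remaining equation that mentions X gives: branch(mk(3, Y), Y1, mk(Y1, 0)) =?= branch(U, m, Y).
Decompose branch/3: mk(3, Y) =?= U,  Y1 =?= m,  mk(Y1, 0) =?= Y.
Bind U := mk(3, Y); no other remaining equation mentions U.
Bind Y1 := m; substituting into the one remaining equation that mentions Y1 gives: mk(m, 0) =?= Y. Substituting into the earlier bindings gives Q := m, X := mk(m, 0).
Bind Y := mk(m, 0); no other remaining equation mentions Y. Substituting into the earlier binding gives U := mk(3, mk(m, 0)).
Delete trivial equation m =?= m.
Applying the MGU to either side gives branch(h(m, mk(m, 0)), branch(mk(3, mk(m, 0)), m, mk(m, 0)), m).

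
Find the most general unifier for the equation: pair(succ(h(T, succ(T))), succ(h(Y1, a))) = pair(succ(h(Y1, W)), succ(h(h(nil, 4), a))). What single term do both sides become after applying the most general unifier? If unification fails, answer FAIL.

Decompose pair/2: succ(h(T, succ(T))) = succ(h(Y1, W)),  succ(h(Y1, a)) = succ(h(h(nil, 4), a)).
Decompose succ/1: h(T, succ(T)) = h(Y1, W).
Decompose h/2: T = Y1,  succ(T) = W.
Bind T := Y1; substituting into the one remaining equation that mentions T gives: succ(Y1) = W.
Bind W := succ(Y1); no other remaining equation mentions W.
Decompose succ/1: h(Y1, a) = h(h(nil, 4), a).
Decompose h/2: Y1 = h(nil, 4),  a = a.
Bind Y1 := h(nil, 4); no other remaining equation mentions Y1. Substituting into the earlier bindings gives T := h(nil, 4), W := succ(h(nil, 4)).
Delete trivial equation a = a.
Applying the MGU to either side gives pair(succ(h(h(nil, 4), succ(h(nil, 4)))), succ(h(h(nil, 4), a))).

pair(succ(h(h(nil, 4), succ(h(nil, 4)))), succ(h(h(nil, 4), a)))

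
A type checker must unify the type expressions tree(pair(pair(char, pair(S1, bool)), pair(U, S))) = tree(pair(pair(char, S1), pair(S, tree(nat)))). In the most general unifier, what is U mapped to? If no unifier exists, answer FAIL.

FAIL

Decompose tree/1: pair(pair(char, pair(S1, bool)), pair(U, S)) = pair(pair(char, S1), pair(S, tree(nat))).
Decompose pair/2: pair(char, pair(S1, bool)) = pair(char, S1),  pair(U, S) = pair(S, tree(nat)).
Decompose pair/2: char = char,  pair(S1, bool) = S1.
Delete trivial equation char = char.
Occurs check fails: S1 occurs in pair(S1, bool); the equation S1 = pair(S1, bool) has no finite solution.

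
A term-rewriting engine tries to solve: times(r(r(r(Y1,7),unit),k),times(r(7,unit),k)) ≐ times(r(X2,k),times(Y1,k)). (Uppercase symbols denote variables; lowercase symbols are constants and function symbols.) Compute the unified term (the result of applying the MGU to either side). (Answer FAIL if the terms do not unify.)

Decompose times/2: r(r(r(Y1,7),unit),k) ≐ r(X2,k),  times(r(7,unit),k) ≐ times(Y1,k).
Decompose r/2: r(r(Y1,7),unit) ≐ X2,  k ≐ k.
Bind X2 := r(r(Y1,7),unit); no other remaining equation mentions X2.
Delete trivial equation k ≐ k.
Decompose times/2: r(7,unit) ≐ Y1,  k ≐ k.
Bind Y1 := r(7,unit); no other remaining equation mentions Y1. Substituting into the earlier binding gives X2 := r(r(r(7,unit),7),unit).
Delete trivial equation k ≐ k.
Applying the MGU to either side gives times(r(r(r(r(7,unit),7),unit),k),times(r(7,unit),k)).

times(r(r(r(r(7,unit),7),unit),k),times(r(7,unit),k))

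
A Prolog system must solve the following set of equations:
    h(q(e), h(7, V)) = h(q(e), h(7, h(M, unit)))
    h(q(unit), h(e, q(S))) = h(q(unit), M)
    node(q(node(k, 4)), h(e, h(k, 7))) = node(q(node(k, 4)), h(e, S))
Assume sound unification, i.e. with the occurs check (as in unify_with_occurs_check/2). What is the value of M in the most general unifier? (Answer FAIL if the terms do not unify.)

Decompose h/2: q(e) = q(e),  h(7, V) = h(7, h(M, unit)).
Delete trivial equation q(e) = q(e).
Decompose h/2: 7 = 7,  V = h(M, unit).
Delete trivial equation 7 = 7.
Bind V := h(M, unit); no other remaining equation mentions V.
Decompose h/2: q(unit) = q(unit),  h(e, q(S)) = M.
Delete trivial equation q(unit) = q(unit).
Bind M := h(e, q(S)); no other remaining equation mentions M. Substituting into the earlier binding gives V := h(h(e, q(S)), unit).
Decompose node/2: q(node(k, 4)) = q(node(k, 4)),  h(e, h(k, 7)) = h(e, S).
Delete trivial equation q(node(k, 4)) = q(node(k, 4)).
Decompose h/2: e = e,  h(k, 7) = S.
Delete trivial equation e = e.
Bind S := h(k, 7). Substituting into the earlier bindings gives V := h(h(e, q(h(k, 7))), unit), M := h(e, q(h(k, 7))).
MGU = { V -> h(h(e, q(h(k, 7))), unit), M -> h(e, q(h(k, 7))), S -> h(k, 7) }, so M -> h(e, q(h(k, 7))).

h(e, q(h(k, 7)))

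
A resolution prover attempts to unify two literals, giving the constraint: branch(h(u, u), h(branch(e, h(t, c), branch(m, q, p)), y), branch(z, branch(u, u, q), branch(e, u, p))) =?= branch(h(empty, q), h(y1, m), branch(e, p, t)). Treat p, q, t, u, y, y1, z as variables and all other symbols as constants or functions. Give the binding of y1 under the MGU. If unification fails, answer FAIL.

branch(e, h(branch(e, empty, branch(empty, empty, empty)), c), branch(m, empty, branch(empty, empty, empty)))

Decompose branch/3: h(u, u) =?= h(empty, q),  h(branch(e, h(t, c), branch(m, q, p)), y) =?= h(y1, m),  branch(z, branch(u, u, q), branch(e, u, p)) =?= branch(e, p, t).
Decompose h/2: u =?= empty,  u =?= q.
Bind u := empty; substituting into the 2 remaining equations that mention u gives: empty =?= q,  branch(z, branch(empty, empty, q), branch(e, empty, p)) =?= branch(e, p, t).
Bind q := empty; substituting into the remaining equations gives: h(branch(e, h(t, c), branch(m, empty, p)), y) =?= h(y1, m),  branch(z, branch(empty, empty, empty), branch(e, empty, p)) =?= branch(e, p, t).
Decompose h/2: branch(e, h(t, c), branch(m, empty, p)) =?= y1,  y =?= m.
Bind y1 := branch(e, h(t, c), branch(m, empty, p)); no other remaining equation mentions y1.
Bind y := m; no other remaining equation mentions y.
Decompose branch/3: z =?= e,  branch(empty, empty, empty) =?= p,  branch(e, empty, p) =?= t.
Bind z := e; no other remaining equation mentions z.
Bind p := branch(empty, empty, empty); substituting into the remaining equation gives: branch(e, empty, branch(empty, empty, empty)) =?= t. Substituting into the earlier binding gives y1 := branch(e, h(t, c), branch(m, empty, branch(empty, empty, empty))).
Bind t := branch(e, empty, branch(empty, empty, empty)). Substituting into the earlier binding gives y1 := branch(e, h(branch(e, empty, branch(empty, empty, empty)), c), branch(m, empty, branch(empty, empty, empty))).
MGU = { u ↦ empty, q ↦ empty, y1 ↦ branch(e, h(branch(e, empty, branch(empty, empty, empty)), c), branch(m, empty, branch(empty, empty, empty))), y ↦ m, z ↦ e, p ↦ branch(empty, empty, empty), t ↦ branch(e, empty, branch(empty, empty, empty)) }, so y1 ↦ branch(e, h(branch(e, empty, branch(empty, empty, empty)), c), branch(m, empty, branch(empty, empty, empty))).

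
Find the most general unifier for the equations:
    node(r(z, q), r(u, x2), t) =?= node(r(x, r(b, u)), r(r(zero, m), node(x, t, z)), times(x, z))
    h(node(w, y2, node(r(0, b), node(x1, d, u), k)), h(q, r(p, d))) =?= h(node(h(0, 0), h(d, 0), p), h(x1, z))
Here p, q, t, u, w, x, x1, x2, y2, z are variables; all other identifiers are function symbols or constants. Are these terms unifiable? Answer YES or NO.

YES

Decompose node/3: r(z, q) =?= r(x, r(b, u)),  r(u, x2) =?= r(r(zero, m), node(x, t, z)),  t =?= times(x, z).
Decompose r/2: z =?= x,  q =?= r(b, u).
Bind z := x; substituting into the 3 remaining equations that mention z gives: r(u, x2) =?= r(r(zero, m), node(x, t, x)),  t =?= times(x, x),  h(node(w, y2, node(r(0, b), node(x1, d, u), k)), h(q, r(p, d))) =?= h(node(h(0, 0), h(d, 0), p), h(x1, x)).
Bind q := r(b, u); substituting into the one remaining equation that mentions q gives: h(node(w, y2, node(r(0, b), node(x1, d, u), k)), h(r(b, u), r(p, d))) =?= h(node(h(0, 0), h(d, 0), p), h(x1, x)).
Decompose r/2: u =?= r(zero, m),  x2 =?= node(x, t, x).
Bind u := r(zero, m); substituting into the one remaining equation that mentions u gives: h(node(w, y2, node(r(0, b), node(x1, d, r(zero, m)), k)), h(r(b, r(zero, m)), r(p, d))) =?= h(node(h(0, 0), h(d, 0), p), h(x1, x)). Substituting into the earlier binding gives q := r(b, r(zero, m)).
Bind x2 := node(x, t, x); no other remaining equation mentions x2.
Bind t := times(x, x); no other remaining equation mentions t. Substituting into the earlier binding gives x2 := node(x, times(x, x), x).
Decompose h/2: node(w, y2, node(r(0, b), node(x1, d, r(zero, m)), k)) =?= node(h(0, 0), h(d, 0), p),  h(r(b, r(zero, m)), r(p, d)) =?= h(x1, x).
Decompose node/3: w =?= h(0, 0),  y2 =?= h(d, 0),  node(r(0, b), node(x1, d, r(zero, m)), k) =?= p.
Bind w := h(0, 0); no other remaining equation mentions w.
Bind y2 := h(d, 0); no other remaining equation mentions y2.
Bind p := node(r(0, b), node(x1, d, r(zero, m)), k); substituting into the remaining equation gives: h(r(b, r(zero, m)), r(node(r(0, b), node(x1, d, r(zero, m)), k), d)) =?= h(x1, x).
Decompose h/2: r(b, r(zero, m)) =?= x1,  r(node(r(0, b), node(x1, d, r(zero, m)), k), d) =?= x.
Bind x1 := r(b, r(zero, m)); substituting into the remaining equation gives: r(node(r(0, b), node(r(b, r(zero, m)), d, r(zero, m)), k), d) =?= x. Substituting into the earlier binding gives p := node(r(0, b), node(r(b, r(zero, m)), d, r(zero, m)), k).
Bind x := r(node(r(0, b), node(r(b, r(zero, m)), d, r(zero, m)), k), d). Substituting into the earlier bindings gives z := r(node(r(0, b), node(r(b, r(zero, m)), d, r(zero, m)), k), d), x2 := node(r(node(r(0, b), node(r(b, r(zero, m)), d, r(zero, m)), k), d), times(r(node(r(0, b), node(r(b, r(zero, m)), d, r(zero, m)), k), d), r(node(r(0, b), node(r(b, r(zero, m)), d, r(zero, m)), k), d)), r(node(r(0, b), node(r(b, r(zero, m)), d, r(zero, m)), k), d)), t := times(r(node(r(0, b), node(r(b, r(zero, m)), d, r(zero, m)), k), d), r(node(r(0, b), node(r(b, r(zero, m)), d, r(zero, m)), k), d)).
No equations remain and no clash or occurs-check failure arose, so a unifier exists.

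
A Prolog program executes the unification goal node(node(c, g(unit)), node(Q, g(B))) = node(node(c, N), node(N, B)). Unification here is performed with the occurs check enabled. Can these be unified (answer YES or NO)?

NO

Decompose node/2: node(c, g(unit)) = node(c, N),  node(Q, g(B)) = node(N, B).
Decompose node/2: c = c,  g(unit) = N.
Delete trivial equation c = c.
Bind N := g(unit); substituting into the remaining equation gives: node(Q, g(B)) = node(g(unit), B).
Decompose node/2: Q = g(unit),  g(B) = B.
Bind Q := g(unit); no other remaining equation mentions Q.
Occurs check fails: B occurs in g(B); the equation B = g(B) has no finite solution.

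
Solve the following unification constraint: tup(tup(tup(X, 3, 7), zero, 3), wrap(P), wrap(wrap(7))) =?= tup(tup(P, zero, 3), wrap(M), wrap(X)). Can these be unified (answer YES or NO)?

Decompose tup/3: tup(tup(X, 3, 7), zero, 3) =?= tup(P, zero, 3),  wrap(P) =?= wrap(M),  wrap(wrap(7)) =?= wrap(X).
Decompose tup/3: tup(X, 3, 7) =?= P,  zero =?= zero,  3 =?= 3.
Bind P := tup(X, 3, 7); substituting into the one remaining equation that mentions P gives: wrap(tup(X, 3, 7)) =?= wrap(M).
Delete trivial equation zero =?= zero.
Delete trivial equation 3 =?= 3.
Decompose wrap/1: tup(X, 3, 7) =?= M.
Bind M := tup(X, 3, 7); no other remaining equation mentions M.
Decompose wrap/1: wrap(7) =?= X.
Bind X := wrap(7). Substituting into the earlier bindings gives P := tup(wrap(7), 3, 7), M := tup(wrap(7), 3, 7).
No equations remain and no clash or occurs-check failure arose, so a unifier exists.

YES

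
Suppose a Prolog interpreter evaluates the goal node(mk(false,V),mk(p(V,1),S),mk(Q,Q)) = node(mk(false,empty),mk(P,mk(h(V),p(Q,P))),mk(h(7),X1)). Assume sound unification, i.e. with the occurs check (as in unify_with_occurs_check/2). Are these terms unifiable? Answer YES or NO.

Decompose node/3: mk(false,V) = mk(false,empty),  mk(p(V,1),S) = mk(P,mk(h(V),p(Q,P))),  mk(Q,Q) = mk(h(7),X1).
Decompose mk/2: false = false,  V = empty.
Delete trivial equation false = false.
Bind V := empty; substituting into the one remaining equation that mentions V gives: mk(p(empty,1),S) = mk(P,mk(h(empty),p(Q,P))).
Decompose mk/2: p(empty,1) = P,  S = mk(h(empty),p(Q,P)).
Bind P := p(empty,1); substituting into the one remaining equation that mentions P gives: S = mk(h(empty),p(Q,p(empty,1))).
Bind S := mk(h(empty),p(Q,p(empty,1))); no other remaining equation mentions S.
Decompose mk/2: Q = h(7),  Q = X1.
Bind Q := h(7); substituting into the remaining equation gives: h(7) = X1. Substituting into the earlier binding gives S := mk(h(empty),p(h(7),p(empty,1))).
Bind X1 := h(7).
No equations remain and no clash or occurs-check failure arose, so a unifier exists.

YES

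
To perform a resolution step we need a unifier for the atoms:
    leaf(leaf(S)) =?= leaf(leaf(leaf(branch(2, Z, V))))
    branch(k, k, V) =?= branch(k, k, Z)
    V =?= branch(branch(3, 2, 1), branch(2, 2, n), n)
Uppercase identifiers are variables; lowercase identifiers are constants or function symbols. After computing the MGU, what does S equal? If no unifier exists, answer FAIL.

leaf(branch(2, branch(branch(3, 2, 1), branch(2, 2, n), n), branch(branch(3, 2, 1), branch(2, 2, n), n)))

Decompose leaf/1: leaf(S) =?= leaf(leaf(branch(2, Z, V))).
Decompose leaf/1: S =?= leaf(branch(2, Z, V)).
Bind S := leaf(branch(2, Z, V)); no other remaining equation mentions S.
Decompose branch/3: k =?= k,  k =?= k,  V =?= Z.
Delete trivial equation k =?= k.
Delete trivial equation k =?= k.
Bind V := Z; substituting into the remaining equation gives: Z =?= branch(branch(3, 2, 1), branch(2, 2, n), n). Substituting into the earlier binding gives S := leaf(branch(2, Z, Z)).
Bind Z := branch(branch(3, 2, 1), branch(2, 2, n), n). Substituting into the earlier bindings gives S := leaf(branch(2, branch(branch(3, 2, 1), branch(2, 2, n), n), branch(branch(3, 2, 1), branch(2, 2, n), n))), V := branch(branch(3, 2, 1), branch(2, 2, n), n).
MGU = { S := leaf(branch(2, branch(branch(3, 2, 1), branch(2, 2, n), n), branch(branch(3, 2, 1), branch(2, 2, n), n))), V := branch(branch(3, 2, 1), branch(2, 2, n), n), Z := branch(branch(3, 2, 1), branch(2, 2, n), n) }, so S := leaf(branch(2, branch(branch(3, 2, 1), branch(2, 2, n), n), branch(branch(3, 2, 1), branch(2, 2, n), n))).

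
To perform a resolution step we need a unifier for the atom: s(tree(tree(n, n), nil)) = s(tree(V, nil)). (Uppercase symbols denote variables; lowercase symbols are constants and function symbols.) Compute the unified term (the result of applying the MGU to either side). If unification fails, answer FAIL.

Decompose s/1: tree(tree(n, n), nil) = tree(V, nil).
Decompose tree/2: tree(n, n) = V,  nil = nil.
Bind V := tree(n, n); no other remaining equation mentions V.
Delete trivial equation nil = nil.
Applying the MGU to either side gives s(tree(tree(n, n), nil)).

s(tree(tree(n, n), nil))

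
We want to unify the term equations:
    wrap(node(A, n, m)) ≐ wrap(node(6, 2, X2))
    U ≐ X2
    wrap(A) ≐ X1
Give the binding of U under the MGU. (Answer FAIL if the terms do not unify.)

FAIL

Decompose wrap/1: node(A, n, m) ≐ node(6, 2, X2).
Decompose node/3: A ≐ 6,  n ≐ 2,  m ≐ X2.
Bind A := 6; substituting into the one remaining equation that mentions A gives: wrap(6) ≐ X1.
Clash: constants n and 2 differ; no unifier exists.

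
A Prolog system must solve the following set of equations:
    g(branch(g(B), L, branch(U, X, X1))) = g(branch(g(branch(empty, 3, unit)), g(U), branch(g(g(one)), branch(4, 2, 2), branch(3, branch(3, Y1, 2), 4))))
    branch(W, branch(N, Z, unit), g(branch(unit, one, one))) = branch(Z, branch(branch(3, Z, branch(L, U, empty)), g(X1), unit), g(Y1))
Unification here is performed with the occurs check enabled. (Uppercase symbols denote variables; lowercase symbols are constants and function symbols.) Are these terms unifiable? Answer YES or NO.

Decompose g/1: branch(g(B), L, branch(U, X, X1)) = branch(g(branch(empty, 3, unit)), g(U), branch(g(g(one)), branch(4, 2, 2), branch(3, branch(3, Y1, 2), 4))).
Decompose branch/3: g(B) = g(branch(empty, 3, unit)),  L = g(U),  branch(U, X, X1) = branch(g(g(one)), branch(4, 2, 2), branch(3, branch(3, Y1, 2), 4)).
Decompose g/1: B = branch(empty, 3, unit).
Bind B := branch(empty, 3, unit); no other remaining equation mentions B.
Bind L := g(U); substituting into the one remaining equation that mentions L gives: branch(W, branch(N, Z, unit), g(branch(unit, one, one))) = branch(Z, branch(branch(3, Z, branch(g(U), U, empty)), g(X1), unit), g(Y1)).
Decompose branch/3: U = g(g(one)),  X = branch(4, 2, 2),  X1 = branch(3, branch(3, Y1, 2), 4).
Bind U := g(g(one)); substituting into the one remaining equation that mentions U gives: branch(W, branch(N, Z, unit), g(branch(unit, one, one))) = branch(Z, branch(branch(3, Z, branch(g(g(g(one))), g(g(one)), empty)), g(X1), unit), g(Y1)). Substituting into the earlier binding gives L := g(g(g(one))).
Bind X := branch(4, 2, 2); no other remaining equation mentions X.
Bind X1 := branch(3, branch(3, Y1, 2), 4); substituting into the remaining equation gives: branch(W, branch(N, Z, unit), g(branch(unit, one, one))) = branch(Z, branch(branch(3, Z, branch(g(g(g(one))), g(g(one)), empty)), g(branch(3, branch(3, Y1, 2), 4)), unit), g(Y1)).
Decompose branch/3: W = Z,  branch(N, Z, unit) = branch(branch(3, Z, branch(g(g(g(one))), g(g(one)), empty)), g(branch(3, branch(3, Y1, 2), 4)), unit),  g(branch(unit, one, one)) = g(Y1).
Bind W := Z; no other remaining equation mentions W.
Decompose branch/3: N = branch(3, Z, branch(g(g(g(one))), g(g(one)), empty)),  Z = g(branch(3, branch(3, Y1, 2), 4)),  unit = unit.
Bind N := branch(3, Z, branch(g(g(g(one))), g(g(one)), empty)); no other remaining equation mentions N.
Bind Z := g(branch(3, branch(3, Y1, 2), 4)); no other remaining equation mentions Z. Substituting into the earlier bindings gives W := g(branch(3, branch(3, Y1, 2), 4)), N := branch(3, g(branch(3, branch(3, Y1, 2), 4)), branch(g(g(g(one))), g(g(one)), empty)).
Delete trivial equation unit = unit.
Decompose g/1: branch(unit, one, one) = Y1.
Bind Y1 := branch(unit, one, one). Substituting into the earlier bindings gives X1 := branch(3, branch(3, branch(unit, one, one), 2), 4), W := g(branch(3, branch(3, branch(unit, one, one), 2), 4)), N := branch(3, g(branch(3, branch(3, branch(unit, one, one), 2), 4)), branch(g(g(g(one))), g(g(one)), empty)), Z := g(branch(3, branch(3, branch(unit, one, one), 2), 4)).
No equations remain and no clash or occurs-check failure arose, so a unifier exists.

YES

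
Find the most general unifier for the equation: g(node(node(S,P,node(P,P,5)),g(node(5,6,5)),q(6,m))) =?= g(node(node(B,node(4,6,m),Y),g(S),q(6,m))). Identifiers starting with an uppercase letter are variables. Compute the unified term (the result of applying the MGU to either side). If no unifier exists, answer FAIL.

g(node(node(node(5,6,5),node(4,6,m),node(node(4,6,m),node(4,6,m),5)),g(node(5,6,5)),q(6,m)))

Decompose g/1: node(node(S,P,node(P,P,5)),g(node(5,6,5)),q(6,m)) =?= node(node(B,node(4,6,m),Y),g(S),q(6,m)).
Decompose node/3: node(S,P,node(P,P,5)) =?= node(B,node(4,6,m),Y),  g(node(5,6,5)) =?= g(S),  q(6,m) =?= q(6,m).
Decompose node/3: S =?= B,  P =?= node(4,6,m),  node(P,P,5) =?= Y.
Bind S := B; substituting into the one remaining equation that mentions S gives: g(node(5,6,5)) =?= g(B).
Bind P := node(4,6,m); substituting into the one remaining equation that mentions P gives: node(node(4,6,m),node(4,6,m),5) =?= Y.
Bind Y := node(node(4,6,m),node(4,6,m),5); no other remaining equation mentions Y.
Decompose g/1: node(5,6,5) =?= B.
Bind B := node(5,6,5); no other remaining equation mentions B. Substituting into the earlier binding gives S := node(5,6,5).
Delete trivial equation q(6,m) =?= q(6,m).
Applying the MGU to either side gives g(node(node(node(5,6,5),node(4,6,m),node(node(4,6,m),node(4,6,m),5)),g(node(5,6,5)),q(6,m))).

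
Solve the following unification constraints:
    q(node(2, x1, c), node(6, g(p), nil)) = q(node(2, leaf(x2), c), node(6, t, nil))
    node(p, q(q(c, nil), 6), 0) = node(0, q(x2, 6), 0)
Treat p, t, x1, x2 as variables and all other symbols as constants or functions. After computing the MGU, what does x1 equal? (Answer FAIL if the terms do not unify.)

leaf(q(c, nil))

Decompose q/2: node(2, x1, c) = node(2, leaf(x2), c),  node(6, g(p), nil) = node(6, t, nil).
Decompose node/3: 2 = 2,  x1 = leaf(x2),  c = c.
Delete trivial equation 2 = 2.
Bind x1 := leaf(x2); no other remaining equation mentions x1.
Delete trivial equation c = c.
Decompose node/3: 6 = 6,  g(p) = t,  nil = nil.
Delete trivial equation 6 = 6.
Bind t := g(p); no other remaining equation mentions t.
Delete trivial equation nil = nil.
Decompose node/3: p = 0,  q(q(c, nil), 6) = q(x2, 6),  0 = 0.
Bind p := 0; no other remaining equation mentions p. Substituting into the earlier binding gives t := g(0).
Decompose q/2: q(c, nil) = x2,  6 = 6.
Bind x2 := q(c, nil); no other remaining equation mentions x2. Substituting into the earlier binding gives x1 := leaf(q(c, nil)).
Delete trivial equation 6 = 6.
Delete trivial equation 0 = 0.
MGU = { x1 ↦ leaf(q(c, nil)), t ↦ g(0), p ↦ 0, x2 ↦ q(c, nil) }, so x1 ↦ leaf(q(c, nil)).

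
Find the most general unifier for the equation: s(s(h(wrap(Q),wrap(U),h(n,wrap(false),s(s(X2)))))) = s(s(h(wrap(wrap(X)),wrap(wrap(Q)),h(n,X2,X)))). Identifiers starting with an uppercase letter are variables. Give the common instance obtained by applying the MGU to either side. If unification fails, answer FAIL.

s(s(h(wrap(wrap(s(s(wrap(false))))),wrap(wrap(wrap(s(s(wrap(false)))))),h(n,wrap(false),s(s(wrap(false)))))))

Decompose s/1: s(h(wrap(Q),wrap(U),h(n,wrap(false),s(s(X2))))) = s(h(wrap(wrap(X)),wrap(wrap(Q)),h(n,X2,X))).
Decompose s/1: h(wrap(Q),wrap(U),h(n,wrap(false),s(s(X2)))) = h(wrap(wrap(X)),wrap(wrap(Q)),h(n,X2,X)).
Decompose h/3: wrap(Q) = wrap(wrap(X)),  wrap(U) = wrap(wrap(Q)),  h(n,wrap(false),s(s(X2))) = h(n,X2,X).
Decompose wrap/1: Q = wrap(X).
Bind Q := wrap(X); substituting into the one remaining equation that mentions Q gives: wrap(U) = wrap(wrap(wrap(X))).
Decompose wrap/1: U = wrap(wrap(X)).
Bind U := wrap(wrap(X)); no other remaining equation mentions U.
Decompose h/3: n = n,  wrap(false) = X2,  s(s(X2)) = X.
Delete trivial equation n = n.
Bind X2 := wrap(false); substituting into the remaining equation gives: s(s(wrap(false))) = X.
Bind X := s(s(wrap(false))). Substituting into the earlier bindings gives Q := wrap(s(s(wrap(false)))), U := wrap(wrap(s(s(wrap(false))))).
Applying the MGU to either side gives s(s(h(wrap(wrap(s(s(wrap(false))))),wrap(wrap(wrap(s(s(wrap(false)))))),h(n,wrap(false),s(s(wrap(false))))))).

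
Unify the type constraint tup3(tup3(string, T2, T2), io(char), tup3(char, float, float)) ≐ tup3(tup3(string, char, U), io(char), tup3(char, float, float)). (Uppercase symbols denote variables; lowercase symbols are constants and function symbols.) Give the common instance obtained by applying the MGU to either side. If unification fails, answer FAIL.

Decompose tup3/3: tup3(string, T2, T2) ≐ tup3(string, char, U),  io(char) ≐ io(char),  tup3(char, float, float) ≐ tup3(char, float, float).
Decompose tup3/3: string ≐ string,  T2 ≐ char,  T2 ≐ U.
Delete trivial equation string ≐ string.
Bind T2 := char; substituting into the one remaining equation that mentions T2 gives: char ≐ U.
Bind U := char; no other remaining equation mentions U.
Delete trivial equation io(char) ≐ io(char).
Delete trivial equation tup3(char, float, float) ≐ tup3(char, float, float).
Applying the MGU to either side gives tup3(tup3(string, char, char), io(char), tup3(char, float, float)).

tup3(tup3(string, char, char), io(char), tup3(char, float, float))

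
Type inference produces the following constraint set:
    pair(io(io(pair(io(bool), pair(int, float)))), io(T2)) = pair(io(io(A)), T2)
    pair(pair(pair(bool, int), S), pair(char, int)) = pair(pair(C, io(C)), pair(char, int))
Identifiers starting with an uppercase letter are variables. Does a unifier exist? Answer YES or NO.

Decompose pair/2: io(io(pair(io(bool), pair(int, float)))) = io(io(A)),  io(T2) = T2.
Decompose io/1: io(pair(io(bool), pair(int, float))) = io(A).
Decompose io/1: pair(io(bool), pair(int, float)) = A.
Bind A := pair(io(bool), pair(int, float)); no other remaining equation mentions A.
Occurs check fails: T2 occurs in io(T2); the equation T2 = io(T2) has no finite solution.

NO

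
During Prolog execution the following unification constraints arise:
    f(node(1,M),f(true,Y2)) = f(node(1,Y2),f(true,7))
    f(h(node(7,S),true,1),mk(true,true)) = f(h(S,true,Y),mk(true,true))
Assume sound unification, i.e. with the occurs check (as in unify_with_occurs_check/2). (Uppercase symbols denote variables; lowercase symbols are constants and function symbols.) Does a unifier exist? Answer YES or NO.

Decompose f/2: node(1,M) = node(1,Y2),  f(true,Y2) = f(true,7).
Decompose node/2: 1 = 1,  M = Y2.
Delete trivial equation 1 = 1.
Bind M := Y2; no other remaining equation mentions M.
Decompose f/2: true = true,  Y2 = 7.
Delete trivial equation true = true.
Bind Y2 := 7; no other remaining equation mentions Y2. Substituting into the earlier binding gives M := 7.
Decompose f/2: h(node(7,S),true,1) = h(S,true,Y),  mk(true,true) = mk(true,true).
Decompose h/3: node(7,S) = S,  true = true,  1 = Y.
Occurs check fails: S occurs in node(7,S); the equation S = node(7,S) has no finite solution.

NO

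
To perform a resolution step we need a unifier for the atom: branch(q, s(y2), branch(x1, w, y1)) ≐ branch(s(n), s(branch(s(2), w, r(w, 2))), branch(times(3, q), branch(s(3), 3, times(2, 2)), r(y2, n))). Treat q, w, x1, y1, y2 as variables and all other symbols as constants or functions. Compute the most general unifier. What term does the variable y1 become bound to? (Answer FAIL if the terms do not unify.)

r(branch(s(2), branch(s(3), 3, times(2, 2)), r(branch(s(3), 3, times(2, 2)), 2)), n)

Decompose branch/3: q ≐ s(n),  s(y2) ≐ s(branch(s(2), w, r(w, 2))),  branch(x1, w, y1) ≐ branch(times(3, q), branch(s(3), 3, times(2, 2)), r(y2, n)).
Bind q := s(n); substituting into the one remaining equation that mentions q gives: branch(x1, w, y1) ≐ branch(times(3, s(n)), branch(s(3), 3, times(2, 2)), r(y2, n)).
Decompose s/1: y2 ≐ branch(s(2), w, r(w, 2)).
Bind y2 := branch(s(2), w, r(w, 2)); substituting into the remaining equation gives: branch(x1, w, y1) ≐ branch(times(3, s(n)), branch(s(3), 3, times(2, 2)), r(branch(s(2), w, r(w, 2)), n)).
Decompose branch/3: x1 ≐ times(3, s(n)),  w ≐ branch(s(3), 3, times(2, 2)),  y1 ≐ r(branch(s(2), w, r(w, 2)), n).
Bind x1 := times(3, s(n)); no other remaining equation mentions x1.
Bind w := branch(s(3), 3, times(2, 2)); substituting into the remaining equation gives: y1 ≐ r(branch(s(2), branch(s(3), 3, times(2, 2)), r(branch(s(3), 3, times(2, 2)), 2)), n). Substituting into the earlier binding gives y2 := branch(s(2), branch(s(3), 3, times(2, 2)), r(branch(s(3), 3, times(2, 2)), 2)).
Bind y1 := r(branch(s(2), branch(s(3), 3, times(2, 2)), r(branch(s(3), 3, times(2, 2)), 2)), n).
MGU = { q -> s(n), y2 -> branch(s(2), branch(s(3), 3, times(2, 2)), r(branch(s(3), 3, times(2, 2)), 2)), x1 -> times(3, s(n)), w -> branch(s(3), 3, times(2, 2)), y1 -> r(branch(s(2), branch(s(3), 3, times(2, 2)), r(branch(s(3), 3, times(2, 2)), 2)), n) }, so y1 -> r(branch(s(2), branch(s(3), 3, times(2, 2)), r(branch(s(3), 3, times(2, 2)), 2)), n).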